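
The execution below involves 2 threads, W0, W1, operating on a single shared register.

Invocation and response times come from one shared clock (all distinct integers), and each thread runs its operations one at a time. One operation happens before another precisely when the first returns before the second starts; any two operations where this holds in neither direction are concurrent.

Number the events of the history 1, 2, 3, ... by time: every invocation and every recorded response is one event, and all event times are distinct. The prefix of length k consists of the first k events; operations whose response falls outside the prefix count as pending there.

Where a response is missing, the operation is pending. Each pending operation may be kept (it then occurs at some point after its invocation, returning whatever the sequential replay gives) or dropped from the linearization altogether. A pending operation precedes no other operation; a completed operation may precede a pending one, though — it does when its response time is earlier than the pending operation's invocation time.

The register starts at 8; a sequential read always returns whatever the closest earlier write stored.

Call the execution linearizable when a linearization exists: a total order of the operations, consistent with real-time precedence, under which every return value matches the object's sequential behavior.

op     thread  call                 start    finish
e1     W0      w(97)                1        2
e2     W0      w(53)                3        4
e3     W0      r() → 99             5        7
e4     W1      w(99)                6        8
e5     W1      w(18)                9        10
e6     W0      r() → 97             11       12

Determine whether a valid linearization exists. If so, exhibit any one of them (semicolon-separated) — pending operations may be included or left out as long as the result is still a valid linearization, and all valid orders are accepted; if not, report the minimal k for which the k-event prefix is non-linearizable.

through event 11 a valid linearization exists; event 12 (e6 responding at time 12) ends that
no legal order exists: 2 real-time-consistent candidates over 6 completed register operations, all rejected
one such order, e1, e2, e3, e4, e5, e6, breaks at step 3 where e3 r() → 99 is illegal
one such order, e1, e2, e4, e3, e5, e6, breaks at step 6 where e6 r() → 97 is illegal

not linearizable — minimal violating prefix: 12 events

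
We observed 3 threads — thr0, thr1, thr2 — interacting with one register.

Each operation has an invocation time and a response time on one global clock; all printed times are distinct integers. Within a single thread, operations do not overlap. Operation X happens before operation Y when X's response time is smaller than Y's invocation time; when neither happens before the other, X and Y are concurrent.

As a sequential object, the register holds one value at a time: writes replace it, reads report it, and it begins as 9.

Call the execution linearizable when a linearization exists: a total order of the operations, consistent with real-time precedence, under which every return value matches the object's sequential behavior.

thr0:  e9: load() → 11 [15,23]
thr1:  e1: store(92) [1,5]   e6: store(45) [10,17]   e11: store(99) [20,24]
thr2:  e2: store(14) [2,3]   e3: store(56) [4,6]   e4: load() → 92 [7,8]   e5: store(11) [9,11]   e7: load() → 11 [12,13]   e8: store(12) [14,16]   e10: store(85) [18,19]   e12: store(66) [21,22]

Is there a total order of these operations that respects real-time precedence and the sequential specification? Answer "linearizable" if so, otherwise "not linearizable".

linearizable

one valid linearization: e2, e3, e1, e4, e5, e7, e9, e6, e8, e10, e11, e12
after step 1 (e2 store(14)): value 14
after step 2 (e3 store(56)): value 56
after step 3 (e1 store(92)): value 92
after step 4 (e4 load() → 92): value 92
after step 5 (e5 store(11)): value 11
after step 6 (e7 load() → 11): value 11
after step 7 (e9 load() → 11): value 11
after step 8 (e6 store(45)): value 45
after step 9 (e8 store(12)): value 12
after step 10 (e10 store(85)): value 85
after step 11 (e11 store(99)): value 99
after step 12 (e12 store(66)): value 66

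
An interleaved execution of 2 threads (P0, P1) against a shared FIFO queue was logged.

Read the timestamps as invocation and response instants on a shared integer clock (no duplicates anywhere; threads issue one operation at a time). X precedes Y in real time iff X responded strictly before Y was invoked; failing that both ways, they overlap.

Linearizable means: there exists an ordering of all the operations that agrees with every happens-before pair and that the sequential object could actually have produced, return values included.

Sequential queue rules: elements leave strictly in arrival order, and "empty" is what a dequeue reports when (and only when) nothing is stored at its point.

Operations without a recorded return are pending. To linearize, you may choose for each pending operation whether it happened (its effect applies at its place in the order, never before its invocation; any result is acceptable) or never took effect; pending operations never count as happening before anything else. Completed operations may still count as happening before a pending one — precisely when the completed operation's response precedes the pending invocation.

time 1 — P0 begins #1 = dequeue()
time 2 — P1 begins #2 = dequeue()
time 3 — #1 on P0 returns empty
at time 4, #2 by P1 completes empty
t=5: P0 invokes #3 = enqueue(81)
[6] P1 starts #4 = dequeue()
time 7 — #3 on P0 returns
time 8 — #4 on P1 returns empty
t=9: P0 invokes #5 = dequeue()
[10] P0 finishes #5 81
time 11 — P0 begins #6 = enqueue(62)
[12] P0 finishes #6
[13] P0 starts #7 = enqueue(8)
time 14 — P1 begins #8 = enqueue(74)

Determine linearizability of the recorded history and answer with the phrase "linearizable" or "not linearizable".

one valid linearization: #1, #2, #4, #3, #5, #6
step 1: #1 dequeue() → empty — queue <>
step 2: #2 dequeue() → empty — queue <>
step 3: #4 dequeue() → empty — queue <>
step 4: #3 enqueue(81) — queue <81>
step 5: #5 dequeue() → 81 — queue <>
step 6: #6 enqueue(62) — queue <62>

linearizable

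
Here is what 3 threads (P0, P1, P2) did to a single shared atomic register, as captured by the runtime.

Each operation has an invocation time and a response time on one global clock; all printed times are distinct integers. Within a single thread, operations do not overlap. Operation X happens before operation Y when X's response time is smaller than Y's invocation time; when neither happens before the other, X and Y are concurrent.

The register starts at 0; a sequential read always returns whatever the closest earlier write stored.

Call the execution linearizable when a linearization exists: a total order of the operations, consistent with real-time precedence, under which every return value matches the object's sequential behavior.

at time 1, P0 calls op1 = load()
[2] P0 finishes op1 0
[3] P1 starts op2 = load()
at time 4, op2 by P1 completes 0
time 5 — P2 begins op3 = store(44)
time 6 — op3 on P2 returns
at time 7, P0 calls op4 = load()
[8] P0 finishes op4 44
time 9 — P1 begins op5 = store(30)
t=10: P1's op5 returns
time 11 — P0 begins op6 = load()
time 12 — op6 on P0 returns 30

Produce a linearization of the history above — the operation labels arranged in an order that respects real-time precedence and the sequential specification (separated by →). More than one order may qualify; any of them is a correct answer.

op1 → op2 → op3 → op4 → op5 → op6

step 1: op1 load() → 0 — value 0
step 2: op2 load() → 0 — value 0
step 3: op3 store(44) — value 44
step 4: op4 load() → 44 — value 44
step 5: op5 store(30) — value 30
step 6: op6 load() → 30 — value 30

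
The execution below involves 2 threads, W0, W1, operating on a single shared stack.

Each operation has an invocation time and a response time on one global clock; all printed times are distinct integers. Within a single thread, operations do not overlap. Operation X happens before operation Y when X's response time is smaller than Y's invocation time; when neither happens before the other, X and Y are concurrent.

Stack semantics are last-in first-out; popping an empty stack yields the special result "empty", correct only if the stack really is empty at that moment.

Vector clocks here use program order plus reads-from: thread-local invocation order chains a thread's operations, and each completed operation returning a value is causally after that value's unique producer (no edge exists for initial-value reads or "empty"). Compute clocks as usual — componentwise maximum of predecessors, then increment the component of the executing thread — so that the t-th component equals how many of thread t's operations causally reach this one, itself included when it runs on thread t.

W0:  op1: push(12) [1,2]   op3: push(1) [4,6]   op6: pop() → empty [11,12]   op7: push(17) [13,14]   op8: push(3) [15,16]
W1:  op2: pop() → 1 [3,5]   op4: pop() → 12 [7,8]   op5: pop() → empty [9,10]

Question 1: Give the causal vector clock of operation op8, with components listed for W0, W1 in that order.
Answer: (5, 0)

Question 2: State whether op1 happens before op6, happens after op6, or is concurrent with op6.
Answer: before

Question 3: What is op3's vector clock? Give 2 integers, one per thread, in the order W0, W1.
Answer: (2, 0)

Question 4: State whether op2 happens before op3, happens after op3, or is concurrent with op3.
Answer: concurrent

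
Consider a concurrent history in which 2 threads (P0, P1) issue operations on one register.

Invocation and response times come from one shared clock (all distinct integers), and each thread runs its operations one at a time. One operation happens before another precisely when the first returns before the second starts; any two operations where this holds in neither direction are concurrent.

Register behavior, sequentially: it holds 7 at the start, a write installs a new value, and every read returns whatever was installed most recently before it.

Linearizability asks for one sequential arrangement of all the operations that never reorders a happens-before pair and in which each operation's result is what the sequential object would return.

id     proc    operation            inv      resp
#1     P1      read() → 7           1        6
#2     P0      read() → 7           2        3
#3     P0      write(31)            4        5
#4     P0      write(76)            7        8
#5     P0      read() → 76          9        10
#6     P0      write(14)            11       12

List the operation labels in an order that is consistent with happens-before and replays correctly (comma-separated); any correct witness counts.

1. #1 read() → 7, leaving value 7
2. #2 read() → 7, leaving value 7
3. #3 write(31), leaving value 31
4. #4 write(76), leaving value 76
5. #5 read() → 76, leaving value 76
6. #6 write(14), leaving value 14

#1, #2, #3, #4, #5, #6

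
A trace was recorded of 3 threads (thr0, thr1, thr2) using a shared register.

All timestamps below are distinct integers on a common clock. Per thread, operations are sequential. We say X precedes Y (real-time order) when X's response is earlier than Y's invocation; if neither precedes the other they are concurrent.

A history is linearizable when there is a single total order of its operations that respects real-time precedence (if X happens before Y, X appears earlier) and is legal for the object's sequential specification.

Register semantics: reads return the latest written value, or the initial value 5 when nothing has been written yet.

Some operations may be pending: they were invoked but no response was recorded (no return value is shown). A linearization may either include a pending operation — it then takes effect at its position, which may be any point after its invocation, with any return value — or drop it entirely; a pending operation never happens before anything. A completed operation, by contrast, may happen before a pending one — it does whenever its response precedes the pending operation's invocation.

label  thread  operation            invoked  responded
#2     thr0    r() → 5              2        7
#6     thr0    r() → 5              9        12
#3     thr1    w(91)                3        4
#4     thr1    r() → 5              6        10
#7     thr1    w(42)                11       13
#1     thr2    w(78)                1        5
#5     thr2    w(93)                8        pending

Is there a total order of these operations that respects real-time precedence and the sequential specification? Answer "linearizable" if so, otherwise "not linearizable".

the violation lands at event 10, #4's response at time 10: events 1..9 linearize, events 1..10 do not
all 8 real-time-respecting orders fail — 4 completed register operations, no legal replay
including or dropping the 2 pending operations (#5, #6) in any combination fails
one such order, #1, #2, #3, #4 (pending dropped), breaks at step 2 where #2 r() → 5 is illegal
one such order, #1, #3, #2, #4 (pending dropped), breaks at step 3 where #2 r() → 5 is illegal

not linearizable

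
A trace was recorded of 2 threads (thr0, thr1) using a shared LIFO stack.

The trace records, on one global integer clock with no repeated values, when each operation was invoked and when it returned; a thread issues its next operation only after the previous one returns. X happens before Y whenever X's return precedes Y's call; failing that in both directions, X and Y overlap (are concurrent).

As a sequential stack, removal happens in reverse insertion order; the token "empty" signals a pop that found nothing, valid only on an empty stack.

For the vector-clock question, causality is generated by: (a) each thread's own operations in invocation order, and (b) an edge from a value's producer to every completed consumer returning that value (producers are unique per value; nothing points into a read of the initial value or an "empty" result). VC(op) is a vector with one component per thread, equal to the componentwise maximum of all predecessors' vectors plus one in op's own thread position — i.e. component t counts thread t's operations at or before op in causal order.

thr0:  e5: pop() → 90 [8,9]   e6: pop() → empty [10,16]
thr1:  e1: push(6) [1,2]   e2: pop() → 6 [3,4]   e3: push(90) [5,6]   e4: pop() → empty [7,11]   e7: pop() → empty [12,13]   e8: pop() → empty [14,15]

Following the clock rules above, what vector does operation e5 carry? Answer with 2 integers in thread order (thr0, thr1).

(1, 3)

VC(e1, invoked at 1): no causal predecessors; +1 on thr1 → (0, 1)
e2, invoked 3, takes VC(e1)=(0, 1) under max, adds 1 for thr1 → (0, 2)
e3, invoked 5, takes VC(e2)=(0, 2) under max, adds 1 for thr1 → (0, 3)
e4, invoked 7, takes VC(e3)=(0, 3) under max, adds 1 for thr1 → (0, 4)
e5, invoked 8, takes VC(e3)=(0, 3) under max, adds 1 for thr0 → (1, 3)
e7, invoked 12, takes VC(e4)=(0, 4) under max, adds 1 for thr1 → (0, 5)
e6, invoked 10, takes VC(e5)=(1, 3) under max, adds 1 for thr0 → (2, 3)
e8, invoked 14, takes VC(e7)=(0, 5) under max, adds 1 for thr1 → (0, 6)
target: VC(e5) = (1, 3)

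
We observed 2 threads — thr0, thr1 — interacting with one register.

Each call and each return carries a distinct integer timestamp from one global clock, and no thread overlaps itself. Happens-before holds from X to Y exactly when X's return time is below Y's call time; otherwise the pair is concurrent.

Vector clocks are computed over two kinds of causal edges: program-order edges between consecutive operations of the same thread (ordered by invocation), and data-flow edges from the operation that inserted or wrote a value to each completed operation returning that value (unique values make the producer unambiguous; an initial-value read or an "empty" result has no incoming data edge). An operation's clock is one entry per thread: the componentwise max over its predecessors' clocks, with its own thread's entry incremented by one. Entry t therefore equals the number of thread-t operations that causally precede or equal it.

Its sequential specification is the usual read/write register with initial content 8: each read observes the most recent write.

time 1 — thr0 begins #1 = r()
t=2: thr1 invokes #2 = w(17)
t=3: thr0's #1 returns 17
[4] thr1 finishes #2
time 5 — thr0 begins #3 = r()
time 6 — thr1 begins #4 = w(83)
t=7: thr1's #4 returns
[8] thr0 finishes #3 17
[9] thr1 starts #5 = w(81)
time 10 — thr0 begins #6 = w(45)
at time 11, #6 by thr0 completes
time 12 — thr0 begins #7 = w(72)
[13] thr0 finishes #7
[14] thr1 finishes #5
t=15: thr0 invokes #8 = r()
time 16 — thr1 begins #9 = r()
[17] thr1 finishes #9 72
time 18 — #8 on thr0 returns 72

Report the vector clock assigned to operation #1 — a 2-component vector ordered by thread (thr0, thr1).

root op #2, invoked 2: fresh clock plus thr1's own tick → (0, 1)
invoked at 6, #4 merges VC(#2)=(0, 1) and bumps thr1's slot → (0, 2)
invoked at 1, #1 merges VC(#2)=(0, 1) and bumps thr0's slot → (1, 1)
invoked at 9, #5 merges VC(#4)=(0, 2) and bumps thr1's slot → (0, 3)
invoked at 5, #3 merges VC(#1)=(1, 1), VC(#2)=(0, 1) and bumps thr0's slot → (2, 1)
invoked at 10, #6 merges VC(#3)=(2, 1) and bumps thr0's slot → (3, 1)
invoked at 12, #7 merges VC(#6)=(3, 1) and bumps thr0's slot → (4, 1)
invoked at 15, #8 merges VC(#7)=(4, 1) and bumps thr0's slot → (5, 1)
invoked at 16, #9 merges VC(#5)=(0, 3), VC(#7)=(4, 1) and bumps thr1's slot → (4, 4)
target: VC(#1) = (1, 1)

(1, 1)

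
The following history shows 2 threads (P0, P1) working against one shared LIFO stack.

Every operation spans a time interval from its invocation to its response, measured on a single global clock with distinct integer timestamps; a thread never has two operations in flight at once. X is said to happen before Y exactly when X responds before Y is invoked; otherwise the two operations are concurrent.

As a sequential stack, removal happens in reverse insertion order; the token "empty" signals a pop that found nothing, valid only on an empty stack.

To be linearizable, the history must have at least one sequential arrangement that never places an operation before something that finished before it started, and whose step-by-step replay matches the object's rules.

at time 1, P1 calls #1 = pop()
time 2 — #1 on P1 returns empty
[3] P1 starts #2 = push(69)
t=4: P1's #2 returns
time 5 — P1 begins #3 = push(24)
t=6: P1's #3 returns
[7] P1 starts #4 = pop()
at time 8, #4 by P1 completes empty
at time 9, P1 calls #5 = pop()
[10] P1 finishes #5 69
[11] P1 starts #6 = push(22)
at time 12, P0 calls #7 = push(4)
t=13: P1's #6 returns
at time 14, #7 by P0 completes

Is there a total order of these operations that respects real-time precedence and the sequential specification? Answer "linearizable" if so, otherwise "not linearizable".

not linearizable

through event 7 a valid linearization exists; event 8 (#4 responding at time 8) ends that
one real-time candidate order over the 4 completed operations — the LIFO stack replay rejects it
one such order, #1, #2, #3, #4, breaks at step 4 where #4 pop() → empty is illegal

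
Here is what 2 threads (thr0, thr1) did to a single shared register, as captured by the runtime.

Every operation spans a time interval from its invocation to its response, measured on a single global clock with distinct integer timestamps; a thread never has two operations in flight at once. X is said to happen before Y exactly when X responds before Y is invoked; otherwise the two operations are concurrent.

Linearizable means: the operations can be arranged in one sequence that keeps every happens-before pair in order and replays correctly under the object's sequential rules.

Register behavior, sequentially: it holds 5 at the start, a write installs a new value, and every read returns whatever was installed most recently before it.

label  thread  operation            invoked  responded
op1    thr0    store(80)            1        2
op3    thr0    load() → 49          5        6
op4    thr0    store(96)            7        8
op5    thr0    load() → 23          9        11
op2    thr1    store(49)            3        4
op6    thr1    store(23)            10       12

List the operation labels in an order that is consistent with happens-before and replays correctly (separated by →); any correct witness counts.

op1 → op2 → op3 → op4 → op6 → op5

1. op1 store(80), leaving value 80
2. op2 store(49), leaving value 49
3. op3 load() → 49, leaving value 49
4. op4 store(96), leaving value 96
5. op6 store(23), leaving value 23
6. op5 load() → 23, leaving value 23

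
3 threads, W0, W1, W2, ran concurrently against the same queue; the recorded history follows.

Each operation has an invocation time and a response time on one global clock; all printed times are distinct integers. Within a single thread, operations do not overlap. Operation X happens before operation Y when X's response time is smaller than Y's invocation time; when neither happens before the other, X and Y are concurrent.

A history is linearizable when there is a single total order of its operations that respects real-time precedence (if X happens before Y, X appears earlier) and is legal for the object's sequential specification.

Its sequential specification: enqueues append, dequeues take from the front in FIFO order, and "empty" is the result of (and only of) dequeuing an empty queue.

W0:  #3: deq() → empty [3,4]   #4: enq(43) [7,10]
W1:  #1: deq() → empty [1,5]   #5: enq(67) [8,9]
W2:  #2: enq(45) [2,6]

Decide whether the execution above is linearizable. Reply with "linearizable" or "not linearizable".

one valid linearization: #1, #3, #2, #4, #5
step 1: #1 deq() → empty — queue <>
step 2: #3 deq() → empty — queue <>
step 3: #2 enq(45) — queue <45>
step 4: #4 enq(43) — queue <45,43>
step 5: #5 enq(67) — queue <45,43,67>

linearizable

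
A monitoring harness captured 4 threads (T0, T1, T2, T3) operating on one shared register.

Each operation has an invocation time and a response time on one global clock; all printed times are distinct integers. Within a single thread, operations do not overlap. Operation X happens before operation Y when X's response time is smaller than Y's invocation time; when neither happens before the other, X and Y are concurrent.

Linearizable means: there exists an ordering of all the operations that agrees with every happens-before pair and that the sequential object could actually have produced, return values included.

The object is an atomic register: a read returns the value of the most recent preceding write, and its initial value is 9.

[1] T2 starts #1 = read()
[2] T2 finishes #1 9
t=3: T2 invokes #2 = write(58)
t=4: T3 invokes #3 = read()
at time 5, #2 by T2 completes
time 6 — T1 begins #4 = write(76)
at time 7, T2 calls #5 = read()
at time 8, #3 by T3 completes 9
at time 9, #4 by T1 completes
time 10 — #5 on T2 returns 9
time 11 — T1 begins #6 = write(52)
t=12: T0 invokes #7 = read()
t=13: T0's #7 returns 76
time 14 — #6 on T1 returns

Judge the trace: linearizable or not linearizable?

not linearizable

prefix check: 1..9 passes, 1..10 fails once #5's time-10 response joins
every one of the 8 real-time-consistent orders over 5 completed register ops fails the sequential spec
e.g. #1, #2, #3, #4, #5: illegal at step 3, since #3 read() → 9 cannot apply there
e.g. #1, #2, #3, #5, #4: illegal at step 3, since #3 read() → 9 cannot apply there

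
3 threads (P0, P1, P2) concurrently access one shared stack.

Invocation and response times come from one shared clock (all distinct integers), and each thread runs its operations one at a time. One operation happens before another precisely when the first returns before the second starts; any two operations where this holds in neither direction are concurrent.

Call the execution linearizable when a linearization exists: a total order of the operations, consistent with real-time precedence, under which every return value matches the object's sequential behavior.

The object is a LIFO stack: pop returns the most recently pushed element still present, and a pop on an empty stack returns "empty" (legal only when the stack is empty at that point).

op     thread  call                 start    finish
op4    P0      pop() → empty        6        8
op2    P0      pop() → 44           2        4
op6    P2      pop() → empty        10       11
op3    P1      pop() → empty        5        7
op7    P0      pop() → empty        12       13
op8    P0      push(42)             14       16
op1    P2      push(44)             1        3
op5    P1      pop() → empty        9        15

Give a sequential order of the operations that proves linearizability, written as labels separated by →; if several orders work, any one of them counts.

op1 → op2 → op3 → op4 → op5 → op6 → op7 → op8

1. op1 push(44), leaving stack <44>
2. op2 pop() → 44, leaving stack <>
3. op3 pop() → empty, leaving stack <>
4. op4 pop() → empty, leaving stack <>
5. op5 pop() → empty, leaving stack <>
6. op6 pop() → empty, leaving stack <>
7. op7 pop() → empty, leaving stack <>
8. op8 push(42), leaving stack <42>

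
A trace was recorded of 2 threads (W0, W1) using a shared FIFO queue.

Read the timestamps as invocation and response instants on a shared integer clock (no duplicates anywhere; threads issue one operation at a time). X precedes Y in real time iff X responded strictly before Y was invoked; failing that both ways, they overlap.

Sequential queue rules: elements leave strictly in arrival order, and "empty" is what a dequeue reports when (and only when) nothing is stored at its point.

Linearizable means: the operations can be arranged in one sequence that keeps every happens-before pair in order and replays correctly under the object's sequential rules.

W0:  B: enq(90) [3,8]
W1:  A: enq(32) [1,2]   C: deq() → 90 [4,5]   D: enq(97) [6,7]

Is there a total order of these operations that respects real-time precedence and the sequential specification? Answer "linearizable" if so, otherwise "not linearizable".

cut after 4 events: linearizable; cut after 5 events (C responds, time 5): not linearizable
the completed operations (2 total) allow one real-time order; the FIFO queue replay rejects it
completion choices over the 1 pending operation (B) were checked; none helps
for example A, C (pending dropped) fails at step 2: C deq() → 90 is not legal there

not linearizable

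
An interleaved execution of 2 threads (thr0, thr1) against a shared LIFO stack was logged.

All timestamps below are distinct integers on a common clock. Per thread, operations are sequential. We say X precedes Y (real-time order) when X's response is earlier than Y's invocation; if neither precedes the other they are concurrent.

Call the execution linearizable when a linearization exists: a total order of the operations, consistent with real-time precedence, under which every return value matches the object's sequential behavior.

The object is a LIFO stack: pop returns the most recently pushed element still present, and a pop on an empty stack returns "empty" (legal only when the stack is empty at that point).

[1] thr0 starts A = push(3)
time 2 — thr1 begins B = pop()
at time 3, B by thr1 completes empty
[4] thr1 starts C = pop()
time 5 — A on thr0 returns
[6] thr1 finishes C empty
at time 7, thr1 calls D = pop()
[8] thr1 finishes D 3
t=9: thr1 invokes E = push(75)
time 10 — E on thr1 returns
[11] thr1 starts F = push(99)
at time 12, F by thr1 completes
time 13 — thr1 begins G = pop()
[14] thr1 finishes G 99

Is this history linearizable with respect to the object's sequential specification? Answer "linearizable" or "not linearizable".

witness order: B, C, A, D, E, F, G
after step 1 (B pop() → empty): stack <>
after step 2 (C pop() → empty): stack <>
after step 3 (A push(3)): stack <3>
after step 4 (D pop() → 3): stack <>
after step 5 (E push(75)): stack <75>
after step 6 (F push(99)): stack <75,99>
after step 7 (G pop() → 99): stack <75>

linearizable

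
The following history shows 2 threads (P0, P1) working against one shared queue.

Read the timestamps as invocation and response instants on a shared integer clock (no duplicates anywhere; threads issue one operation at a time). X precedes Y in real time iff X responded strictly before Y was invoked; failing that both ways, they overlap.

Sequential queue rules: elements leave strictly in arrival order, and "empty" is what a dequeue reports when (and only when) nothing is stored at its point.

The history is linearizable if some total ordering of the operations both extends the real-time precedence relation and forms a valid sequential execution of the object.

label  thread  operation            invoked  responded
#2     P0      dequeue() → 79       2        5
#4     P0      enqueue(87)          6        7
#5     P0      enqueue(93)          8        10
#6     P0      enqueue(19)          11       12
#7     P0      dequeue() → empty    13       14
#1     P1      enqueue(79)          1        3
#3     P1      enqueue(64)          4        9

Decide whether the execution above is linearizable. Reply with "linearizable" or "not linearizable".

already the first 14 events (up to #7's response at time 14) admit no linearization; the first 13 still do
all 7 real-time-respecting orders fail — 7 completed queue operations, no legal replay
e.g. #1, #2, #3, #4, #5, #6, #7: illegal at step 7, since #7 dequeue() → empty cannot apply there
e.g. #1, #2, #4, #3, #5, #6, #7: illegal at step 7, since #7 dequeue() → empty cannot apply there

not linearizable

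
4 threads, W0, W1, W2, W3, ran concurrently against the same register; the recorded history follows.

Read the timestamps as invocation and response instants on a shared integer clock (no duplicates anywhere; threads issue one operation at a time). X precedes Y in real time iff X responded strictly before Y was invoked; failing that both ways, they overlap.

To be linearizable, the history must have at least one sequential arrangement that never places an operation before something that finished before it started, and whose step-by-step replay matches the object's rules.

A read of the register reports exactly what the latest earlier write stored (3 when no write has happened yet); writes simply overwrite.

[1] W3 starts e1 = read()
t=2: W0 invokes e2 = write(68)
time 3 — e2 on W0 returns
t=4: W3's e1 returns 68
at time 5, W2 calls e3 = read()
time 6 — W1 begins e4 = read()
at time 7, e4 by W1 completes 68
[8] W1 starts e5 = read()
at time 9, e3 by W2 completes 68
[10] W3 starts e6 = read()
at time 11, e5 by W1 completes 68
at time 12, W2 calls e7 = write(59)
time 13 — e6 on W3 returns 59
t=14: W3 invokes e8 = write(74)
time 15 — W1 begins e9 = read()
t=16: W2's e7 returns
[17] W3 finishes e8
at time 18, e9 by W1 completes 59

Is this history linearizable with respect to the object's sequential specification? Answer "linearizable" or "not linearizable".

linearizable

witness order: e2, e1, e3, e4, e5, e7, e6, e9, e8
1. e2 write(68), leaving value 68
2. e1 read() → 68, leaving value 68
3. e3 read() → 68, leaving value 68
4. e4 read() → 68, leaving value 68
5. e5 read() → 68, leaving value 68
6. e7 write(59), leaving value 59
7. e6 read() → 59, leaving value 59
8. e9 read() → 59, leaving value 59
9. e8 write(74), leaving value 74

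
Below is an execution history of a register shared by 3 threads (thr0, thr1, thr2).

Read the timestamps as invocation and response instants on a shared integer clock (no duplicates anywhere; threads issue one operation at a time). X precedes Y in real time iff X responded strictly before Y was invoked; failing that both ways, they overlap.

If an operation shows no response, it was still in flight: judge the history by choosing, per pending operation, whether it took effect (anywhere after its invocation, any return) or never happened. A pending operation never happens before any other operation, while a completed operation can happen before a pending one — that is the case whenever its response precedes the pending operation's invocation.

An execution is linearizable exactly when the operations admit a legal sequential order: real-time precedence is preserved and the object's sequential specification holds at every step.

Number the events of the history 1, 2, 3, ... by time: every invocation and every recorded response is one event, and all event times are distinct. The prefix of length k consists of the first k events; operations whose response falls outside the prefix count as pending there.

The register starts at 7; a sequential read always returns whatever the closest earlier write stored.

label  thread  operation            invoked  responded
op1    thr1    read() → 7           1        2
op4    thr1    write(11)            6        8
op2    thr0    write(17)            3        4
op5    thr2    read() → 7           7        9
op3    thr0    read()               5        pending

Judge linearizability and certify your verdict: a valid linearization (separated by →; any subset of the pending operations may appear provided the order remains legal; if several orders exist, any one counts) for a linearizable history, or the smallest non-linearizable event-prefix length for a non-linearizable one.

not linearizable — minimal violating prefix: 9 events

already the first 9 events (up to op5's response at time 9) admit no linearization; the first 8 still do
2 orders of the 4 completed register ops respect real time; none is legal
include/drop combinations of the 1 pending operation (op3) were all tried; none helps
sample order op1, op2, op4, op5 (pending dropped) stalls at step 4 — op5 read() → 7 has no legal effect
sample order op1, op2, op5, op4 (pending dropped) stalls at step 3 — op5 read() → 7 has no legal effect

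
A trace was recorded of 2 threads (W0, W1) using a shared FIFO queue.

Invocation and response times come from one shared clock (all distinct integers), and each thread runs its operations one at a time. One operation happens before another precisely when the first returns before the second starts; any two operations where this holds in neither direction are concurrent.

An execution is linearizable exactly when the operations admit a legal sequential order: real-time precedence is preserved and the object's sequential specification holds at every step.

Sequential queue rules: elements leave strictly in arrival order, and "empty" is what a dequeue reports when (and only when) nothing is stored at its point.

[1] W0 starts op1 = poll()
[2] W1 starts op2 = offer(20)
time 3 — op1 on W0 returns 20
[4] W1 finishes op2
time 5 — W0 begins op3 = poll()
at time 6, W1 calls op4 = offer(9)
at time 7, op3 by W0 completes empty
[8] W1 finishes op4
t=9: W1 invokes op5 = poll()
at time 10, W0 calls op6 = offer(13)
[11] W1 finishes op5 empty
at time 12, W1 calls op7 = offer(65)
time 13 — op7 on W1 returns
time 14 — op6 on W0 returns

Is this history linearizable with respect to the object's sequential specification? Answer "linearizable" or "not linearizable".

not linearizable

the violation lands at event 11, op5's response at time 11: events 1..10 linearize, events 1..11 do not
checked exhaustively: 4 real-time-consistent orders of 5 completed operations, zero legal FIFO queue replays
every completion of the 1 pending operation (op6) was checked; none linearizes
one such order, op1, op2, op3, op4, op5 (pending dropped), breaks at step 1 where op1 poll() → 20 is illegal
one such order, op1, op2, op4, op3, op5 (pending dropped), breaks at step 1 where op1 poll() → 20 is illegal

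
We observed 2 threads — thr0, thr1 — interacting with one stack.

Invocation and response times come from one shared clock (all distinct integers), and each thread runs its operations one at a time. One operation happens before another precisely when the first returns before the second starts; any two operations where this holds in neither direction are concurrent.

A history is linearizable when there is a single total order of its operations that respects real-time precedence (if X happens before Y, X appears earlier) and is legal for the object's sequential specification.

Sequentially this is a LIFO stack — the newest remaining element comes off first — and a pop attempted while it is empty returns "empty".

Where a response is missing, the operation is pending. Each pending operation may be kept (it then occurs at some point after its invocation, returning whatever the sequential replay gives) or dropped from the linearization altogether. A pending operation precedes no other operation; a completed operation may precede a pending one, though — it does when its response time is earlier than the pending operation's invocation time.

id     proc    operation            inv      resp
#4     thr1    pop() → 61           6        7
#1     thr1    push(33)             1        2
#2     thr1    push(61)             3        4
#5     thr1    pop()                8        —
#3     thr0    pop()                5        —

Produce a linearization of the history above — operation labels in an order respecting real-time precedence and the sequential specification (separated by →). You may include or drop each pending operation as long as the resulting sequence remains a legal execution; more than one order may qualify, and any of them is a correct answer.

after step 1 (#1 push(33)): stack <33>
after step 2 (#2 push(61)): stack <33,61>
after step 3 (#4 pop() → 61): stack <33>

#1 → #2 → #4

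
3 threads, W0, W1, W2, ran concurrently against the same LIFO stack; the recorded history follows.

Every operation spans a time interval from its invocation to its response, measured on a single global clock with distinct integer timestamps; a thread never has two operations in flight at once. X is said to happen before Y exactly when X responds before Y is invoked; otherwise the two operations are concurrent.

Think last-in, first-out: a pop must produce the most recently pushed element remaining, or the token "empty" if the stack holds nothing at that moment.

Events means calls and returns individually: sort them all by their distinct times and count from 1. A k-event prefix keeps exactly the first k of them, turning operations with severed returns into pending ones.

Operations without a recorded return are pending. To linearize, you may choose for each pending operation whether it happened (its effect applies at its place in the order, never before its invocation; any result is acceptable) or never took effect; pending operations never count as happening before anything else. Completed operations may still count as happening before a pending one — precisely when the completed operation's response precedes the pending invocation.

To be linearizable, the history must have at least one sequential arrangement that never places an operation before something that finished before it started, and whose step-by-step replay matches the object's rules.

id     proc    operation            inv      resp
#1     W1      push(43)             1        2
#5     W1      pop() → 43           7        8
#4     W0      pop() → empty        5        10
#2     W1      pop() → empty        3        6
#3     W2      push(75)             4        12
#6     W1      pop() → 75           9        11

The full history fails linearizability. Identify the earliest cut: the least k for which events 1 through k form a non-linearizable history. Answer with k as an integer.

one valid order for events 1..7 is #1, #4, #2:
1. #1 push(43), leaving stack <43>
2. #4 pop() (pending, included), leaving stack <>
3. #2 pop() → empty, leaving stack <>
at event 8 (#5's time-8 response) nothing linearizes any more
including or dropping the 2 pending operations (#3, #4) in any combination fails
take #1, #2, #5 (pending dropped): step 2 already fails, because #2 pop() → empty cannot occur there

8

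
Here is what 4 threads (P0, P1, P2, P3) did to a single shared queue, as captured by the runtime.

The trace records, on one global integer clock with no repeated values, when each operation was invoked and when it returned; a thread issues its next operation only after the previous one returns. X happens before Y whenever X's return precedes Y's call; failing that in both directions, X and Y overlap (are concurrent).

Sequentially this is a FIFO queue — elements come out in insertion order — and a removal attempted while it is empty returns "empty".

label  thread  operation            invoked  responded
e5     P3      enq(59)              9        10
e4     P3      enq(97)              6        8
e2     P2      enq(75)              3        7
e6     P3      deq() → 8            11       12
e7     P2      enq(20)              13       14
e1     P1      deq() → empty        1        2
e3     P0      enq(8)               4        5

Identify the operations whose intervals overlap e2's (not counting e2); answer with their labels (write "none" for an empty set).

overlap test against e2 [3,7]: concurrent iff the interval meets 3..7
e1 [1,2]: before
e3 [4,5]: concurrent
e4 [6,8]: concurrent
e5 [9,10]: after
e6 [11,12]: after
e7 [13,14]: after

e3, e4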